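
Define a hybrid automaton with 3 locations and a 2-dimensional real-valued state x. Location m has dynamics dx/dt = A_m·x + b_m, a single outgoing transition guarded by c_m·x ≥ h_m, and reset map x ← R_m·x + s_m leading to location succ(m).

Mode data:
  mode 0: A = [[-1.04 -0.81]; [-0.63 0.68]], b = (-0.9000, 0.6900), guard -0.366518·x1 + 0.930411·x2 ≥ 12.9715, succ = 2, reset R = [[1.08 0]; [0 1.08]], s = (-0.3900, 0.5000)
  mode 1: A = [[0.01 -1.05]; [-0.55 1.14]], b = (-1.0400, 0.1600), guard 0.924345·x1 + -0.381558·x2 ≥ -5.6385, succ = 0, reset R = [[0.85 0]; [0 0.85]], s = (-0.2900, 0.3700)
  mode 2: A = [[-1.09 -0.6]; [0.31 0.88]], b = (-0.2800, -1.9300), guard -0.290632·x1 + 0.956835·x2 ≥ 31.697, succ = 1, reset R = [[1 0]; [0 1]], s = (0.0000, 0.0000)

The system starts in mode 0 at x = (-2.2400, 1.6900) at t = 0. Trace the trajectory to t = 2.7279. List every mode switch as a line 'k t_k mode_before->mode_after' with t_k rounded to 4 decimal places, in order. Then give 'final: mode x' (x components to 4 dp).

1 1.5376 0->2
final: 2 -10.4727 28.7429

Mode 0: guard c·x = 12.9715 hit at Δt = 1.5376 (t = 1.5376), x⁻ = (-5.4512, 11.7943) → reset → x⁺ = (-6.2773, 13.2378), jump to mode 2
Mode 2: flow for 1.1903 to horizon, guard not reached → x = (-10.4727, 28.7429)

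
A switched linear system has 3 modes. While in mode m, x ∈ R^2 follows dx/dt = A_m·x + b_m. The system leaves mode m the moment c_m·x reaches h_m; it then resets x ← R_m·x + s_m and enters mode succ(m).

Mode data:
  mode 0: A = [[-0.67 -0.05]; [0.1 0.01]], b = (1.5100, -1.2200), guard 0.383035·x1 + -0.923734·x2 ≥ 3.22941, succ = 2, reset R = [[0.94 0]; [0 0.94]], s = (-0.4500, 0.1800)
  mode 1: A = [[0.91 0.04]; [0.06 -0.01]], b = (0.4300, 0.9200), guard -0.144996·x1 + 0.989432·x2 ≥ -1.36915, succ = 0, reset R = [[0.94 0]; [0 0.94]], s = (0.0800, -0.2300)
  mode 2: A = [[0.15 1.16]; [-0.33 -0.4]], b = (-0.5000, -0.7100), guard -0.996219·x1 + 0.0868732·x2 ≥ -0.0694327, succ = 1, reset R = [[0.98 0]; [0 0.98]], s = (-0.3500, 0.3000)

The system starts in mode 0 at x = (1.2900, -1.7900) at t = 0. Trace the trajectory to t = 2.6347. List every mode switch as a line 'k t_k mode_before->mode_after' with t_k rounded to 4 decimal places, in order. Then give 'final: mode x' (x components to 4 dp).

Mode 0: guard c·x = 3.2294 hit at Δt = 0.8842 (t = 0.8842), x⁻ = (1.7982, -2.7504) → reset → x⁺ = (1.2403, -2.4054), jump to mode 2
Mode 2: guard c·x = -0.0694 hit at Δt = 0.4295 (t = 1.3137), x⁻ = (-0.1375, -2.3759) → reset → x⁺ = (-0.4847, -2.0284), jump to mode 1
Mode 1: guard c·x = -1.3692 hit at Δt = 0.6217 (t = 1.9354), x⁻ = (-0.5533, -1.4649) → reset → x⁺ = (-0.4401, -1.6070), jump to mode 0
Mode 0: flow for 0.6993 to horizon, guard not reached → x = (0.6255, -2.4652)

1 0.8842 0->2
2 1.3137 2->1
3 1.9354 1->0
final: 0 0.6255 -2.4652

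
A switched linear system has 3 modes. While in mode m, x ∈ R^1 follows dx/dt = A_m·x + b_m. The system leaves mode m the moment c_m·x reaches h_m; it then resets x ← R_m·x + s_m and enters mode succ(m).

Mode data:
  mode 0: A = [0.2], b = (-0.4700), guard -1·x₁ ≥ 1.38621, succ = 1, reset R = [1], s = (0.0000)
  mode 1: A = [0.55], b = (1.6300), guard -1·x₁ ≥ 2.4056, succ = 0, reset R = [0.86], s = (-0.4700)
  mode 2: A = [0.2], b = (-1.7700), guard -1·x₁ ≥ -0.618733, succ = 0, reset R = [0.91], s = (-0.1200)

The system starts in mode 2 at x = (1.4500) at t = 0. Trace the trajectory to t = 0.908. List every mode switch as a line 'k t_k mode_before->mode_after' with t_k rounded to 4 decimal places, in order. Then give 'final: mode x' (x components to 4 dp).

1 0.5323 2->0
final: 0 0.2942

Mode 2: guard c·x = -0.6187 hit at Δt = 0.5323 (t = 0.5323), x⁻ = (0.6187) → reset → x⁺ = (0.4430), jump to mode 0
Mode 0: flow for 0.3757 to horizon, guard not reached → x = (0.2942)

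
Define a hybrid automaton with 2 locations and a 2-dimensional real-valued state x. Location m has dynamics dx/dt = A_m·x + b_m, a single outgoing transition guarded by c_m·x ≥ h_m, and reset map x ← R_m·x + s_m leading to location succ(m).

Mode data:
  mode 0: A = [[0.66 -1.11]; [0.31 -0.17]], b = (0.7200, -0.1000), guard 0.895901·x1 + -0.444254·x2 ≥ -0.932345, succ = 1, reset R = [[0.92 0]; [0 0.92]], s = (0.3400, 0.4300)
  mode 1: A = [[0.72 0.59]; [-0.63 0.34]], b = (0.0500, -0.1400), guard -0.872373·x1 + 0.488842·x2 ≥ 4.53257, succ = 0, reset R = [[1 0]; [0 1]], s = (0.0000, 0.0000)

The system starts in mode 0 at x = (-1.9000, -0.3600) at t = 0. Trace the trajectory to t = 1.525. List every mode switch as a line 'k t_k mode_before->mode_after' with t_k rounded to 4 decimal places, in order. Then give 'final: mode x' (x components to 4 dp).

Mode 0: guard c·x = -0.9323 hit at Δt = 1.1875 (t = 1.1875), x⁻ = (-1.5387, -1.0044) → reset → x⁺ = (-1.0756, -0.4940), jump to mode 1
Mode 1: flow for 0.3375 to horizon, guard not reached → x = (-1.4470, -0.3218)

1 1.1875 0->1
final: 1 -1.4470 -0.3218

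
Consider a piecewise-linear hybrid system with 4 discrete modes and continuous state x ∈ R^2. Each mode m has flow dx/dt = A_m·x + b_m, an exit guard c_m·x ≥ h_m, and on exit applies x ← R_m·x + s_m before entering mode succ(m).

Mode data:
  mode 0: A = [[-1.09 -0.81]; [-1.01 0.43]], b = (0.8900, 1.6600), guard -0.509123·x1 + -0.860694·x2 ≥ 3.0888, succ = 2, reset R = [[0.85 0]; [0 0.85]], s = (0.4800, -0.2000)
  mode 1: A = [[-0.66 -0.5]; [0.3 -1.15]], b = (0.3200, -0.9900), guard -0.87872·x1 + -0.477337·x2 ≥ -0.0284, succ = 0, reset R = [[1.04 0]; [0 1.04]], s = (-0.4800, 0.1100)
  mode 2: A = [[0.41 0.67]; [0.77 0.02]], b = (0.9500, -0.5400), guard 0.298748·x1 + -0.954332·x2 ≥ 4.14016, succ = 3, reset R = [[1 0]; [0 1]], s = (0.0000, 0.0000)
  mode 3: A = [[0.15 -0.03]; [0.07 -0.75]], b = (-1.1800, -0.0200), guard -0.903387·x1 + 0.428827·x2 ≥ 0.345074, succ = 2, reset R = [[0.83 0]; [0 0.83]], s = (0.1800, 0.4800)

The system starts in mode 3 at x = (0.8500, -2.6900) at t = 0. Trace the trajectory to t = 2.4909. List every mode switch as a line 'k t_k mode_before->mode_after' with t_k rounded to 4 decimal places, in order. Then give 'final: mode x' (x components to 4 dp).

Mode 3: guard c·x = 0.3451 hit at Δt = 1.4815 (t = 1.4815), x⁻ = (-0.8137, -0.9094) → reset → x⁺ = (-0.4954, -0.2748), jump to mode 2
Mode 2: flow for 1.0094 to horizon, guard not reached → x = (-0.1124, -1.0466)

1 1.4815 3->2
final: 2 -0.1124 -1.0466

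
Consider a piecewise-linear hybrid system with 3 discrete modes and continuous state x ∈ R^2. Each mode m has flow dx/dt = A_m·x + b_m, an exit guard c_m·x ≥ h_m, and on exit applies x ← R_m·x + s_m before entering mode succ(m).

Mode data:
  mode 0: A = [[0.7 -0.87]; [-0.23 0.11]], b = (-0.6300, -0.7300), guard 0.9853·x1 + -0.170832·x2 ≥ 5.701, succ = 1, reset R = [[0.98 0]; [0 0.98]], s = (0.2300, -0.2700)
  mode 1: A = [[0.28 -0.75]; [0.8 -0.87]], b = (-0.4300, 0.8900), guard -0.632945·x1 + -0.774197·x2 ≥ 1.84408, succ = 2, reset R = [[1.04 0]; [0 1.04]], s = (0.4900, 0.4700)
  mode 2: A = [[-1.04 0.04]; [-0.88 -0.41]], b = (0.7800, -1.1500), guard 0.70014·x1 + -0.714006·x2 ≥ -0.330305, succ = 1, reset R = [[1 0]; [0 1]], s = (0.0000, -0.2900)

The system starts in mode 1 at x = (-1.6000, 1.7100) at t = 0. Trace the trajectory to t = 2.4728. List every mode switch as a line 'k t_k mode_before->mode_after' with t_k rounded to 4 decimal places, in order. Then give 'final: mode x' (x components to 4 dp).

1 0.8404 1->2
2 2.0495 2->1
final: 1 -0.4759 0.1803

Mode 1: guard c·x = 1.8441 hit at Δt = 0.8404 (t = 0.8404), x⁻ = (-3.1117, 0.1620) → reset → x⁺ = (-2.7462, 0.6385), jump to mode 2
Mode 2: guard c·x = -0.3303 hit at Δt = 1.2091 (t = 2.0495), x⁻ = (-0.2282, 0.2389) → reset → x⁺ = (-0.2282, -0.0511), jump to mode 1
Mode 1: flow for 0.4233 to horizon, guard not reached → x = (-0.4759, 0.1803)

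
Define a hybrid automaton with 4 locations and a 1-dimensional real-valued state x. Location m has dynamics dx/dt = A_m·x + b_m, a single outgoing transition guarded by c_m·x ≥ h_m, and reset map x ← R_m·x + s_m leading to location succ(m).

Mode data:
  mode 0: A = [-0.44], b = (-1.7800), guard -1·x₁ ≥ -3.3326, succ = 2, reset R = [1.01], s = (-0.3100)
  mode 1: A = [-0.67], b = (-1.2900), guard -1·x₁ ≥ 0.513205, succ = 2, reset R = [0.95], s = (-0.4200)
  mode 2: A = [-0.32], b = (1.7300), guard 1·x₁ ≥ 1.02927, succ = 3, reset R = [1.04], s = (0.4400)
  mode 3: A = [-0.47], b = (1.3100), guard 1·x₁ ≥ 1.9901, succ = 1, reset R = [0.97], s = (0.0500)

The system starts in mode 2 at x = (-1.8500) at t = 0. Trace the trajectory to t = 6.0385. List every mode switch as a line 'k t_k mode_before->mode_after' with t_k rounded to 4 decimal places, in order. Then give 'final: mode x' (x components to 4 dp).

1 1.5797 2->3
2 2.5820 3->1
3 4.1004 1->2
4 5.2453 2->3
final: 3 1.9078

Mode 2: guard c·x = 1.0293 hit at Δt = 1.5797 (t = 1.5797), x⁻ = (1.0293) → reset → x⁺ = (1.5104), jump to mode 3
Mode 3: guard c·x = 1.9901 hit at Δt = 1.0023 (t = 2.5820), x⁻ = (1.9901) → reset → x⁺ = (1.9804), jump to mode 1
Mode 1: guard c·x = 0.5132 hit at Δt = 1.5184 (t = 4.1004), x⁻ = (-0.5132) → reset → x⁺ = (-0.9075), jump to mode 2
Mode 2: guard c·x = 1.0293 hit at Δt = 1.1449 (t = 5.2453), x⁻ = (1.0293) → reset → x⁺ = (1.5104), jump to mode 3
Mode 3: flow for 0.7932 to horizon, guard not reached → x = (1.9078)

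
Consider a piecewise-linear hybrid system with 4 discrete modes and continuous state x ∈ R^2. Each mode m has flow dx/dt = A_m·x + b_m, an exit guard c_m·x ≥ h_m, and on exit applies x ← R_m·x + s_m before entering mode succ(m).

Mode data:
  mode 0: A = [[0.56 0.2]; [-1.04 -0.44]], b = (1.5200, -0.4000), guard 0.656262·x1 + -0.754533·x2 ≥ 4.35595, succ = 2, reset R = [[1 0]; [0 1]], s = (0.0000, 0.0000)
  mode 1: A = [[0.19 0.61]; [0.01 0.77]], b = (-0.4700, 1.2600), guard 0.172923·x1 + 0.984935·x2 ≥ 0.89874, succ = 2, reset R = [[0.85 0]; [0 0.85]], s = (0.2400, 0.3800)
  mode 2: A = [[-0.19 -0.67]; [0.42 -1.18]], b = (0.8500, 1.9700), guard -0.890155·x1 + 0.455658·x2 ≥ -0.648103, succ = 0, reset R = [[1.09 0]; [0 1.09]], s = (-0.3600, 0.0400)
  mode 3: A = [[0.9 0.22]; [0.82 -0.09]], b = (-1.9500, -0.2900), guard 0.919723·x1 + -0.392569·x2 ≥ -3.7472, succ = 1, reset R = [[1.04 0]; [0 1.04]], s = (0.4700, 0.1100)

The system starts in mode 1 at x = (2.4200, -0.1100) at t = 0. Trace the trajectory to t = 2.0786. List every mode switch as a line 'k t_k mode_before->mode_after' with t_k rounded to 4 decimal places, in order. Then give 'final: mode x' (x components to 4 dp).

1 0.4175 1->2
2 1.5051 2->0
final: 0 3.2947 0.2020

Mode 1: guard c·x = 0.8987 hit at Δt = 0.4175 (t = 0.4175), x⁻ = (2.4595, 0.4807) → reset → x⁺ = (2.3305, 0.7886), jump to mode 2
Mode 2: guard c·x = -0.6481 hit at Δt = 1.0876 (t = 1.5051), x⁻ = (1.7234, 1.9444) → reset → x⁺ = (1.5185, 2.1594), jump to mode 0
Mode 0: flow for 0.5735 to horizon, guard not reached → x = (3.2947, 0.2020)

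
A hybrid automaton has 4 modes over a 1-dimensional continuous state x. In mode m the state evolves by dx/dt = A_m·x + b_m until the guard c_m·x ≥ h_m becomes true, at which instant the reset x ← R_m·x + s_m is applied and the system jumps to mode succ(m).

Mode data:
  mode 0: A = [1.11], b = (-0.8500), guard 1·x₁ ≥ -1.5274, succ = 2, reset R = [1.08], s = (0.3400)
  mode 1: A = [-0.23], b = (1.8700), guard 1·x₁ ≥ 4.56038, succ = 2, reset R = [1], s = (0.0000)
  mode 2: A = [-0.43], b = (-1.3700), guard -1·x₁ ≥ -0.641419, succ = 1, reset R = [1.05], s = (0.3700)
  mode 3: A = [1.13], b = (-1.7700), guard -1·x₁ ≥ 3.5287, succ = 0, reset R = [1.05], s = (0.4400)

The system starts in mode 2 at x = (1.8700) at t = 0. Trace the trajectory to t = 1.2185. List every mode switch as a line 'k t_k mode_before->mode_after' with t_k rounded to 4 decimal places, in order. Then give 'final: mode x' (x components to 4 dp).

1 0.6474 2->1
final: 1 1.9158

Mode 2: guard c·x = -0.6414 hit at Δt = 0.6474 (t = 0.6474), x⁻ = (0.6414) → reset → x⁺ = (1.0435), jump to mode 1
Mode 1: flow for 0.5711 to horizon, guard not reached → x = (1.9158)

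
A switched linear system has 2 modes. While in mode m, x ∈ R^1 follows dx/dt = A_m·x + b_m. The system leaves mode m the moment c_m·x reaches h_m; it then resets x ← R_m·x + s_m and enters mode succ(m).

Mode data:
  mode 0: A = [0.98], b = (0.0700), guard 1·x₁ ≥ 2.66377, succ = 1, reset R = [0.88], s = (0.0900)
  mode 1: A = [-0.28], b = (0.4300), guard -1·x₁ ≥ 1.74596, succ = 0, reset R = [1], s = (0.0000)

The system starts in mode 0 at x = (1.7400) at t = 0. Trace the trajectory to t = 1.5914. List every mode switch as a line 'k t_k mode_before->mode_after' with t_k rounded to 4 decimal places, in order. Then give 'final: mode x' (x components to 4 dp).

1 0.4205 0->1
final: 1 2.1830

Mode 0: guard c·x = 2.6638 hit at Δt = 0.4205 (t = 0.4205), x⁻ = (2.6638) → reset → x⁺ = (2.4341), jump to mode 1
Mode 1: flow for 1.1709 to horizon, guard not reached → x = (2.1830)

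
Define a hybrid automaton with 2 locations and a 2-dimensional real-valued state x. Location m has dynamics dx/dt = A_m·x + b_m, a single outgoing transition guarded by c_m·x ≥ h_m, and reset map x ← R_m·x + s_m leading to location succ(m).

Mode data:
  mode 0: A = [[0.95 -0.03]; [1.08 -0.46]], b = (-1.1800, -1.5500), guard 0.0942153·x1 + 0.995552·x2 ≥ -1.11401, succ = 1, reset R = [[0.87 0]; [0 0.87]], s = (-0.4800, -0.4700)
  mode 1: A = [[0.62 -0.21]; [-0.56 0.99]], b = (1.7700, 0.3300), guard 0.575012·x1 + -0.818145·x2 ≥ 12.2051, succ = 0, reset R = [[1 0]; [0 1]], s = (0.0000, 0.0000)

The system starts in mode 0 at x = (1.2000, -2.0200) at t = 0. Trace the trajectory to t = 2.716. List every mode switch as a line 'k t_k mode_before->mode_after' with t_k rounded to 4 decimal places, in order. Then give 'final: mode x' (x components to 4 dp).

1 1.5843 0->1
final: 1 5.1705 -6.5308

Mode 0: guard c·x = -1.1140 hit at Δt = 1.5843 (t = 1.5843), x⁻ = (1.2386, -1.2362) → reset → x⁺ = (0.5975, -1.5455), jump to mode 1
Mode 1: flow for 1.1317 to horizon, guard not reached → x = (5.1705, -6.5308)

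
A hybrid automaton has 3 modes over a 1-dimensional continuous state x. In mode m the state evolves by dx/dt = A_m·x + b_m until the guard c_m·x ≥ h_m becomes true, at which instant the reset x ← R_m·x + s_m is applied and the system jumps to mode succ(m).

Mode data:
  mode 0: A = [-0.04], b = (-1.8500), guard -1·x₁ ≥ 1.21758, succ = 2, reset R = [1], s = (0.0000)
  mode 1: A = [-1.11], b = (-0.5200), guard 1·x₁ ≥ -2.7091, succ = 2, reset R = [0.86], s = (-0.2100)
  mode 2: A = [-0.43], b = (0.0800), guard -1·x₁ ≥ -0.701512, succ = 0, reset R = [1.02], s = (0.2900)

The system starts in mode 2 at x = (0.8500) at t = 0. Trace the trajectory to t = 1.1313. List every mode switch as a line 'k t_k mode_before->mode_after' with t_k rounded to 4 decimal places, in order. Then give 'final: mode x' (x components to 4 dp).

Mode 2: guard c·x = -0.7015 hit at Δt = 0.5887 (t = 0.5887), x⁻ = (0.7015) → reset → x⁺ = (1.0055), jump to mode 0
Mode 0: flow for 0.5426 to horizon, guard not reached → x = (-0.0090)

1 0.5887 2->0
final: 0 -0.0090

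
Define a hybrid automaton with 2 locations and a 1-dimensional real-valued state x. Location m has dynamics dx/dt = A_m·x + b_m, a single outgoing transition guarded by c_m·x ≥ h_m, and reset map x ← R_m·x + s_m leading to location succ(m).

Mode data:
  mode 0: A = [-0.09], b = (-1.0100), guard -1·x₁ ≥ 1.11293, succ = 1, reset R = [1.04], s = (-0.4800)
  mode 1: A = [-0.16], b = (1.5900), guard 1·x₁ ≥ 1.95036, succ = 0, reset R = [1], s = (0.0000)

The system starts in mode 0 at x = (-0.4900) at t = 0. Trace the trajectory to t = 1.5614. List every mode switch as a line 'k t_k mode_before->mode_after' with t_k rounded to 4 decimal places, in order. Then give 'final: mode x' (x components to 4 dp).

Mode 0: guard c·x = 1.1129 hit at Δt = 0.6644 (t = 0.6644), x⁻ = (-1.1129) → reset → x⁺ = (-1.6374), jump to mode 1
Mode 1: flow for 0.8970 to horizon, guard not reached → x = (-0.0899)

1 0.6644 0->1
final: 1 -0.0899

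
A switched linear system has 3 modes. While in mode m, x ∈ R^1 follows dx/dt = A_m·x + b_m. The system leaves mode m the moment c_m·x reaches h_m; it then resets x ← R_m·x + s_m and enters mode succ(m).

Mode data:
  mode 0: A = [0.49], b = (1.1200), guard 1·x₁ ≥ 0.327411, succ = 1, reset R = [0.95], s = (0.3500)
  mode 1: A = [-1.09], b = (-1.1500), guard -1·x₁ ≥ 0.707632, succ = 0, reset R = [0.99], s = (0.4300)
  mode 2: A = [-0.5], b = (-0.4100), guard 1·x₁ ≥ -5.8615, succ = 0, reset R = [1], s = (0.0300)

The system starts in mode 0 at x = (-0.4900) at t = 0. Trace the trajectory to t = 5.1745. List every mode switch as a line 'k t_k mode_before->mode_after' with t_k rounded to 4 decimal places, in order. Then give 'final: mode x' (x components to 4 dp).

1 0.7656 0->1
2 2.2310 1->0
3 2.7613 0->1
4 4.2267 1->0
5 4.7570 0->1
final: 1 0.0336

Mode 0: guard c·x = 0.3274 hit at Δt = 0.7656 (t = 0.7656), x⁻ = (0.3274) → reset → x⁺ = (0.6610), jump to mode 1
Mode 1: guard c·x = 0.7076 hit at Δt = 1.4654 (t = 2.2310), x⁻ = (-0.7076) → reset → x⁺ = (-0.2706), jump to mode 0
Mode 0: guard c·x = 0.3274 hit at Δt = 0.5303 (t = 2.7613), x⁻ = (0.3274) → reset → x⁺ = (0.6610), jump to mode 1
Mode 1: guard c·x = 0.7076 hit at Δt = 1.4654 (t = 4.2267), x⁻ = (-0.7076) → reset → x⁺ = (-0.2706), jump to mode 0
Mode 0: guard c·x = 0.3274 hit at Δt = 0.5303 (t = 4.7570), x⁻ = (0.3274) → reset → x⁺ = (0.6610), jump to mode 1
Mode 1: flow for 0.4175 to horizon, guard not reached → x = (0.0336)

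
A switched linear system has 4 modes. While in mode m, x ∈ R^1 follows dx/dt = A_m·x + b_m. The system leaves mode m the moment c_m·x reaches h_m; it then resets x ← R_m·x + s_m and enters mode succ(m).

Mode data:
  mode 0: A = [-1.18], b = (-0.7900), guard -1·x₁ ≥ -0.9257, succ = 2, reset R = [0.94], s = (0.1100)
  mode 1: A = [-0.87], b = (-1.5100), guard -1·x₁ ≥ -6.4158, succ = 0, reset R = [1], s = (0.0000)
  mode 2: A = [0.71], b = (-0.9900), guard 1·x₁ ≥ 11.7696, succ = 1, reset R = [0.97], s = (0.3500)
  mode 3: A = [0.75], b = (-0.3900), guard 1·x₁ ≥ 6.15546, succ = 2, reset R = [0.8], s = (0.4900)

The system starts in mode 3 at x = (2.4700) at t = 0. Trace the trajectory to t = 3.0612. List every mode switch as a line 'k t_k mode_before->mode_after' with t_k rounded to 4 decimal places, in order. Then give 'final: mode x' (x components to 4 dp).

Mode 3: guard c·x = 6.1555 hit at Δt = 1.4150 (t = 1.4150), x⁻ = (6.1555) → reset → x⁺ = (5.4144), jump to mode 2
Mode 2: guard c·x = 11.7696 hit at Δt = 1.3354 (t = 2.7504), x⁻ = (11.7696) → reset → x⁺ = (11.7665), jump to mode 1
Mode 1: flow for 0.3108 to horizon, guard not reached → x = (8.5676)

1 1.4150 3->2
2 2.7504 2->1
final: 1 8.5676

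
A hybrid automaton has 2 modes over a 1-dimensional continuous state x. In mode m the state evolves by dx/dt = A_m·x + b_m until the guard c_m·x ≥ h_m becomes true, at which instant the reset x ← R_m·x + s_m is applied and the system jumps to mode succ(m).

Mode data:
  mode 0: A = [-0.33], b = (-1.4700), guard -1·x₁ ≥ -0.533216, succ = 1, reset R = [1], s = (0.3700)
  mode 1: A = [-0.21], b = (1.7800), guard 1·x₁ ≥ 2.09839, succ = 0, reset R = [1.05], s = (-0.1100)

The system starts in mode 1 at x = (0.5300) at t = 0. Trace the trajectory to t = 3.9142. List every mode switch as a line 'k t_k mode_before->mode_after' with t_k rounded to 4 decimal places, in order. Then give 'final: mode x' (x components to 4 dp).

1 1.0470 1->0
2 1.8717 0->1
3 2.6896 1->0
4 3.5143 0->1
final: 1 1.5132

Mode 1: guard c·x = 2.0984 hit at Δt = 1.0470 (t = 1.0470), x⁻ = (2.0984) → reset → x⁺ = (2.0933), jump to mode 0
Mode 0: guard c·x = -0.5332 hit at Δt = 0.8247 (t = 1.8717), x⁻ = (0.5332) → reset → x⁺ = (0.9032), jump to mode 1
Mode 1: guard c·x = 2.0984 hit at Δt = 0.8179 (t = 2.6896), x⁻ = (2.0984) → reset → x⁺ = (2.0933), jump to mode 0
Mode 0: guard c·x = -0.5332 hit at Δt = 0.8247 (t = 3.5143), x⁻ = (0.5332) → reset → x⁺ = (0.9032), jump to mode 1
Mode 1: flow for 0.3999 to horizon, guard not reached → x = (1.5132)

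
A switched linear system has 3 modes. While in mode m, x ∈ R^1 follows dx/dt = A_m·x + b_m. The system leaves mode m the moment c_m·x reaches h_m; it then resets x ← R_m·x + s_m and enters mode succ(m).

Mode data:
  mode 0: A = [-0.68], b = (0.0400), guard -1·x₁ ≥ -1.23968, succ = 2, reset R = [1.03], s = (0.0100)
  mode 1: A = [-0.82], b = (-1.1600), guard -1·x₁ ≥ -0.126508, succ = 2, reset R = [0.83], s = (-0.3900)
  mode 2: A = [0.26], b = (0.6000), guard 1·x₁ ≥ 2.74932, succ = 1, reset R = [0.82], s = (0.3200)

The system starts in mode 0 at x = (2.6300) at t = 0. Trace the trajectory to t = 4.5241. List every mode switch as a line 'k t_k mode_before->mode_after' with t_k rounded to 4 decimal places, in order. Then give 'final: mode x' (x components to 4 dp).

Mode 0: guard c·x = -1.2397 hit at Δt = 1.1443 (t = 1.1443), x⁻ = (1.2397) → reset → x⁺ = (1.2869), jump to mode 2
Mode 2: guard c·x = 2.7493 hit at Δt = 1.3129 (t = 2.4572), x⁻ = (2.7493) → reset → x⁺ = (2.5744), jump to mode 1
Mode 1: guard c·x = -0.1265 hit at Δt = 1.1598 (t = 3.6170), x⁻ = (0.1265) → reset → x⁺ = (-0.2850), jump to mode 2
Mode 2: flow for 0.9071 to horizon, guard not reached → x = (0.2530)

1 1.1443 0->2
2 2.4572 2->1
3 3.6170 1->2
final: 2 0.2530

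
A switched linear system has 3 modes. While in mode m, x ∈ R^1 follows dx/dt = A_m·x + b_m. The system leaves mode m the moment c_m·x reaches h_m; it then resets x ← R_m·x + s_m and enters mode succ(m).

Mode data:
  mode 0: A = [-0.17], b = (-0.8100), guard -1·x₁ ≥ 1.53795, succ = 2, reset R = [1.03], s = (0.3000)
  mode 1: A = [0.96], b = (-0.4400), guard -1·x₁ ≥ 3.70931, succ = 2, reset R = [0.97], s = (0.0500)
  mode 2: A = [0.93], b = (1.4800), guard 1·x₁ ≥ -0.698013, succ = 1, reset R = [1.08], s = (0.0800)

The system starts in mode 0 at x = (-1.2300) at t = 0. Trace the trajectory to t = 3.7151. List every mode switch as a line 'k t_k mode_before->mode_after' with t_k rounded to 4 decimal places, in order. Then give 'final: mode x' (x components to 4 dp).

Mode 0: guard c·x = 1.5379 hit at Δt = 0.5362 (t = 0.5362), x⁻ = (-1.5379) → reset → x⁺ = (-1.2841), jump to mode 2
Mode 2: guard c·x = -0.6980 hit at Δt = 1.1475 (t = 1.6837), x⁻ = (-0.6980) → reset → x⁺ = (-0.6739), jump to mode 1
Mode 1: guard c·x = 3.7093 hit at Δt = 1.3575 (t = 3.0412), x⁻ = (-3.7093) → reset → x⁺ = (-3.5480), jump to mode 2
Mode 2: flow for 0.6739 to horizon, guard not reached → x = (-5.2533)

1 0.5362 0->2
2 1.6837 2->1
3 3.0412 1->2
final: 2 -5.2533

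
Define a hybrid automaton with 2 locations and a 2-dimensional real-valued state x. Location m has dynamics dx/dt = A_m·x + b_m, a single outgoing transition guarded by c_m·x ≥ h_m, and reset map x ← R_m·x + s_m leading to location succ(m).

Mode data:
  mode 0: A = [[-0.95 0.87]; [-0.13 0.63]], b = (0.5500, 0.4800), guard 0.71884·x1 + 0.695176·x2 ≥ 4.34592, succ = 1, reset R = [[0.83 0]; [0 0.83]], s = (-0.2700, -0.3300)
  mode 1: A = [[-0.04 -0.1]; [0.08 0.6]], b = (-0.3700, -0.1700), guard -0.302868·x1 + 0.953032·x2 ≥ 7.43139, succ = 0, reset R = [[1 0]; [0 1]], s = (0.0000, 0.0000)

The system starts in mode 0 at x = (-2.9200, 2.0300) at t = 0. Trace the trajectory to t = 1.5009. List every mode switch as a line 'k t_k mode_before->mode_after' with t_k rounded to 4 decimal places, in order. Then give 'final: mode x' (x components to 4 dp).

Mode 0: guard c·x = 4.3459 hit at Δt = 1.0569 (t = 1.0569), x⁻ = (1.3633, 4.8418) → reset → x⁺ = (0.8615, 3.6887), jump to mode 1
Mode 1: flow for 0.4440 to horizon, guard not reached → x = (0.4986, 4.7564)

1 1.0569 0->1
final: 1 0.4986 4.7564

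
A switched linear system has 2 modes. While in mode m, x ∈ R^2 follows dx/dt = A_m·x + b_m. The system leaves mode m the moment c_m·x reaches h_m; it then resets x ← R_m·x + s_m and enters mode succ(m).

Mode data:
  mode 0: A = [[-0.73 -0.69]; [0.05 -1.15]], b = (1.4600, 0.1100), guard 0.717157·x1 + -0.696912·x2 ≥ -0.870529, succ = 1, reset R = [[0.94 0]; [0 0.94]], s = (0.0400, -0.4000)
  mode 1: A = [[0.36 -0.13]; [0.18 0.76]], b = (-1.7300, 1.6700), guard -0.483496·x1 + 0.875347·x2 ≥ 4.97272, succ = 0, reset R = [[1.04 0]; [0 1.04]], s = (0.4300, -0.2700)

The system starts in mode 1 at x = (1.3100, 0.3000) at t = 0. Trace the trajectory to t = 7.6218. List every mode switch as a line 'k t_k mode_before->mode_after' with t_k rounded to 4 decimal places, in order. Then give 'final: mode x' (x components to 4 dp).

1 1.3511 1->0
2 2.8224 0->1
3 3.9960 1->0
4 5.5391 0->1
5 6.8162 1->0
final: 0 -2.0129 1.3297

Mode 1: guard c·x = 4.9727 hit at Δt = 1.3511 (t = 1.3511), x⁻ = (-1.3538, 4.9331) → reset → x⁺ = (-0.9779, 4.8604), jump to mode 0
Mode 0: guard c·x = -0.8705 hit at Δt = 1.4713 (t = 2.8224), x⁻ = (-0.2942, 0.9463) → reset → x⁺ = (-0.2366, 0.4895), jump to mode 1
Mode 1: guard c·x = 4.9727 hit at Δt = 1.1736 (t = 3.9960), x⁻ = (-3.2433, 3.8894) → reset → x⁺ = (-2.9430, 3.7750), jump to mode 0
Mode 0: guard c·x = -0.8705 hit at Δt = 1.5431 (t = 5.5391), x⁻ = (-0.5650, 0.6677) → reset → x⁺ = (-0.4911, 0.2277), jump to mode 1
Mode 1: guard c·x = 4.9727 hit at Δt = 1.2771 (t = 6.8162), x⁻ = (-3.9098, 3.5213) → reset → x⁺ = (-3.6362, 3.3921), jump to mode 0
Mode 0: flow for 0.8056 to horizon, guard not reached → x = (-2.0129, 1.3297)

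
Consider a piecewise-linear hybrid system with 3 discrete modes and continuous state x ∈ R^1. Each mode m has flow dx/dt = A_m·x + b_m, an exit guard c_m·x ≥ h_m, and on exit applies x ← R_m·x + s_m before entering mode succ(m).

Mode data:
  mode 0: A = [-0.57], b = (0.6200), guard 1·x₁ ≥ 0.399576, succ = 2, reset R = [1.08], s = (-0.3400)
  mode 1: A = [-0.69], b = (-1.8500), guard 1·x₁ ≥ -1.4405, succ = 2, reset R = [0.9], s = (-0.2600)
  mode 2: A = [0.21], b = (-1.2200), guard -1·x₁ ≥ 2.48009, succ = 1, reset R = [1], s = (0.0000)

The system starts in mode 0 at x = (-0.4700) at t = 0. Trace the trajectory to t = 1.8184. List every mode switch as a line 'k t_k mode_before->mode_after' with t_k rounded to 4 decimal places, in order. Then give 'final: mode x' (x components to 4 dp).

Mode 0: guard c·x = 0.3996 hit at Δt = 1.4333 (t = 1.4333), x⁻ = (0.3996) → reset → x⁺ = (0.0915), jump to mode 2
Mode 2: flow for 0.3851 to horizon, guard not reached → x = (-0.3901)

1 1.4333 0->2
final: 2 -0.3901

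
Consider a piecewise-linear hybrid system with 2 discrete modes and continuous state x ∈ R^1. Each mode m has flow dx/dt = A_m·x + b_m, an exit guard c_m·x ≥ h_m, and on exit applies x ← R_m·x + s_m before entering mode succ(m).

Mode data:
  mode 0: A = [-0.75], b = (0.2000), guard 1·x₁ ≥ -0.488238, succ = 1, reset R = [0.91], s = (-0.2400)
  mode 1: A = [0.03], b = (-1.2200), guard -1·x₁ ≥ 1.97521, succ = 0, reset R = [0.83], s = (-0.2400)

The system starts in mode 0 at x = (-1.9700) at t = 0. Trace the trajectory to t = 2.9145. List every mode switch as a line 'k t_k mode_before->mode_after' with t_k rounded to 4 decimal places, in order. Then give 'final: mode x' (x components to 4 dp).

1 1.4482 0->1
2 2.4729 1->0
final: 0 -1.2744

Mode 0: guard c·x = -0.4882 hit at Δt = 1.4482 (t = 1.4482), x⁻ = (-0.4882) → reset → x⁺ = (-0.6843), jump to mode 1
Mode 1: guard c·x = 1.9752 hit at Δt = 1.0247 (t = 2.4729), x⁻ = (-1.9752) → reset → x⁺ = (-1.8794), jump to mode 0
Mode 0: flow for 0.4416 to horizon, guard not reached → x = (-1.2744)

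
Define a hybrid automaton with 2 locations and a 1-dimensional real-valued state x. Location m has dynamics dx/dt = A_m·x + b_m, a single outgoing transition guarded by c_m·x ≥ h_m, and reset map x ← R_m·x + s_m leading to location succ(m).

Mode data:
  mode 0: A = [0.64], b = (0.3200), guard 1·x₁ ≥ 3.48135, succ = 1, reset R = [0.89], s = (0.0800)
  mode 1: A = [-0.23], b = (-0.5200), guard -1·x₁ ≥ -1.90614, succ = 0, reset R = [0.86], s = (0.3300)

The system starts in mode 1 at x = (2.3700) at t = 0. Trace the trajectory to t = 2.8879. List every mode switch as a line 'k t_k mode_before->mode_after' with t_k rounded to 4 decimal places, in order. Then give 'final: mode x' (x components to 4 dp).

Mode 1: guard c·x = -1.9061 hit at Δt = 0.4589 (t = 0.4589), x⁻ = (1.9061) → reset → x⁺ = (1.9693), jump to mode 0
Mode 0: guard c·x = 3.4813 hit at Δt = 0.7464 (t = 1.2053), x⁻ = (3.4813) → reset → x⁺ = (3.1784), jump to mode 1
Mode 1: guard c·x = -1.9061 hit at Δt = 1.1585 (t = 2.3638), x⁻ = (1.9061) → reset → x⁺ = (1.9693), jump to mode 0
Mode 0: flow for 0.5241 to horizon, guard not reached → x = (2.9535)

1 0.4589 1->0
2 1.2053 0->1
3 2.3638 1->0
final: 0 2.9535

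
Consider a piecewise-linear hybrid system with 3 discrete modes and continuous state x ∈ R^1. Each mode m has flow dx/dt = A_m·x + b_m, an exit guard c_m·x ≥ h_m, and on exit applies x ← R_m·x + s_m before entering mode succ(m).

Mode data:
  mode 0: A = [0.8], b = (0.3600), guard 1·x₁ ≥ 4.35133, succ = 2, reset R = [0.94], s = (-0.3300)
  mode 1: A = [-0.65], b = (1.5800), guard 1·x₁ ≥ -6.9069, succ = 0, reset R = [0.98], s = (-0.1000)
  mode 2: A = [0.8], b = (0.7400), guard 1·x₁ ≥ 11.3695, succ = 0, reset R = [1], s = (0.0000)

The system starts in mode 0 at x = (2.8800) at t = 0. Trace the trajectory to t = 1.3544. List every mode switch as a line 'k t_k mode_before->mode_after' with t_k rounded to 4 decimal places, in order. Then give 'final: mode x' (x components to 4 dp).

1 0.4574 0->2
final: 2 8.6775

Mode 0: guard c·x = 4.3513 hit at Δt = 0.4574 (t = 0.4574), x⁻ = (4.3513) → reset → x⁺ = (3.7603), jump to mode 2
Mode 2: flow for 0.8970 to horizon, guard not reached → x = (8.6775)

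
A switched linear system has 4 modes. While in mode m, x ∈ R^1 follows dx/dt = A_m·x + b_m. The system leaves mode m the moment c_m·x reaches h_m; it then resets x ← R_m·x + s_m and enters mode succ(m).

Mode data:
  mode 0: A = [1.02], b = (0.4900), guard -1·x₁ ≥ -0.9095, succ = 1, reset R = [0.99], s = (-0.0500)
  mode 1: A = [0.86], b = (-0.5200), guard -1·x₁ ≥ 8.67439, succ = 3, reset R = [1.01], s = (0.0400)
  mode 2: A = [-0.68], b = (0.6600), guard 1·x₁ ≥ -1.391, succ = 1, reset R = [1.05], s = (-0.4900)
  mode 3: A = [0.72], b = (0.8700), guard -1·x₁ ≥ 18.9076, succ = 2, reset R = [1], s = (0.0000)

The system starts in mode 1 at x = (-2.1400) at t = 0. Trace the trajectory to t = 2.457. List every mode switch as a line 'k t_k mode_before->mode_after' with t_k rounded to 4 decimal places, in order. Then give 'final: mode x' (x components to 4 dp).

Mode 1: guard c·x = 8.6744 hit at Δt = 1.4164 (t = 1.4164), x⁻ = (-8.6744) → reset → x⁺ = (-8.7211), jump to mode 3
Mode 3: flow for 1.0406 to horizon, guard not reached → x = (-17.1007)

1 1.4164 1->3
final: 3 -17.1007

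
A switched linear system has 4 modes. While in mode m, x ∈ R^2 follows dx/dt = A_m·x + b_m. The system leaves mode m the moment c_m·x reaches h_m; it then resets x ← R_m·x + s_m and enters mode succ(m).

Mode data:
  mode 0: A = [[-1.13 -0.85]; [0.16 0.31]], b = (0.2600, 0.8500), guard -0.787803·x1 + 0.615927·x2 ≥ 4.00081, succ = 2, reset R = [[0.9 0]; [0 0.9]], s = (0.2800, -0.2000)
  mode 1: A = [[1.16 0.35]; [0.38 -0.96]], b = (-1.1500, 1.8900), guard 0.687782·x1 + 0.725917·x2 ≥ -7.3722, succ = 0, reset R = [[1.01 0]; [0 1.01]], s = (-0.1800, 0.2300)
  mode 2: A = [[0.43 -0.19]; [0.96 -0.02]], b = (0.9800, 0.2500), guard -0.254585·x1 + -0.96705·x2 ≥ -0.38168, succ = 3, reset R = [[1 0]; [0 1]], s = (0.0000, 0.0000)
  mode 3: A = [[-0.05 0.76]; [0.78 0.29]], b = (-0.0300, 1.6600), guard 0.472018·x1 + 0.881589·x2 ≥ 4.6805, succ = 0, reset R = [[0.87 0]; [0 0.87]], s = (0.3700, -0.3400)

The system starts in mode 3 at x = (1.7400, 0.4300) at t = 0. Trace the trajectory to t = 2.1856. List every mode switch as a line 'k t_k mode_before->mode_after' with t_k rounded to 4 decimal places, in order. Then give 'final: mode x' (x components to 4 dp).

1 0.8532 3->0
2 1.8514 0->2
final: 2 -0.7244 4.2535

Mode 3: guard c·x = 4.6805 hit at Δt = 0.8532 (t = 0.8532), x⁻ = (2.8959, 3.7587) → reset → x⁺ = (2.8894, 2.9300), jump to mode 0
Mode 0: guard c·x = 4.0008 hit at Δt = 0.9982 (t = 1.8514), x⁻ = (-1.0619, 5.1374) → reset → x⁺ = (-0.6757, 4.4237), jump to mode 2
Mode 2: flow for 0.3342 to horizon, guard not reached → x = (-0.7244, 4.2535)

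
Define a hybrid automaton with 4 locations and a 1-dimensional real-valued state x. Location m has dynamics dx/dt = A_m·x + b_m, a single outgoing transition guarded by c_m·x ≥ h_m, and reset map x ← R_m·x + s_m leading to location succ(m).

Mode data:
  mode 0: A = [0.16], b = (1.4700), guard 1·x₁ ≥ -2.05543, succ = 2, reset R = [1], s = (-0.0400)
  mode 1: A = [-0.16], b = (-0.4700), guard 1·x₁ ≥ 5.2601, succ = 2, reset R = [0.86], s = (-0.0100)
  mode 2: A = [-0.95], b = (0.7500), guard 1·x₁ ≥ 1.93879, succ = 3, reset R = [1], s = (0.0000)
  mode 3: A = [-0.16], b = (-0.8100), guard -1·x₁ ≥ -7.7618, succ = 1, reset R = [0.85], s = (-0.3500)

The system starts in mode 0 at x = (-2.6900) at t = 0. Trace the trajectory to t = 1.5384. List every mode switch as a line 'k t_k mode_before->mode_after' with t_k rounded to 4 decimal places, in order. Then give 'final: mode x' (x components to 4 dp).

Mode 0: guard c·x = -2.0554 hit at Δt = 0.5824 (t = 0.5824), x⁻ = (-2.0554) → reset → x⁺ = (-2.0954), jump to mode 2
Mode 2: flow for 0.9560 to horizon, guard not reached → x = (-0.3739)

1 0.5824 0->2
final: 2 -0.3739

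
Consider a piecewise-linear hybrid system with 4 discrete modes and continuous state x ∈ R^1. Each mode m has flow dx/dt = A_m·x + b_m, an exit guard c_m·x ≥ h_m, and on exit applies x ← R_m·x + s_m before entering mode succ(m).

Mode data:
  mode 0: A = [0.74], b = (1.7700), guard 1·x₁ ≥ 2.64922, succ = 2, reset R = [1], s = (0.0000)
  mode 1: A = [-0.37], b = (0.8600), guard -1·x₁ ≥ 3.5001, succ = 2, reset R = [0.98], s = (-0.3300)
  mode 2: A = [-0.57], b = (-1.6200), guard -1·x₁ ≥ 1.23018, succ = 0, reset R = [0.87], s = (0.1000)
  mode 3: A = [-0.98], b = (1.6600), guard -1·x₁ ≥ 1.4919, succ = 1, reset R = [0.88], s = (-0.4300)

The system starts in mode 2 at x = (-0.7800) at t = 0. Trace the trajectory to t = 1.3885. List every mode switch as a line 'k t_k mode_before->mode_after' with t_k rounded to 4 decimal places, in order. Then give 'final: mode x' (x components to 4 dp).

Mode 2: guard c·x = 1.2302 hit at Δt = 0.4321 (t = 0.4321), x⁻ = (-1.2302) → reset → x⁺ = (-0.9703), jump to mode 0
Mode 0: flow for 0.9564 to horizon, guard not reached → x = (0.4932)

1 0.4321 2->0
final: 0 0.4932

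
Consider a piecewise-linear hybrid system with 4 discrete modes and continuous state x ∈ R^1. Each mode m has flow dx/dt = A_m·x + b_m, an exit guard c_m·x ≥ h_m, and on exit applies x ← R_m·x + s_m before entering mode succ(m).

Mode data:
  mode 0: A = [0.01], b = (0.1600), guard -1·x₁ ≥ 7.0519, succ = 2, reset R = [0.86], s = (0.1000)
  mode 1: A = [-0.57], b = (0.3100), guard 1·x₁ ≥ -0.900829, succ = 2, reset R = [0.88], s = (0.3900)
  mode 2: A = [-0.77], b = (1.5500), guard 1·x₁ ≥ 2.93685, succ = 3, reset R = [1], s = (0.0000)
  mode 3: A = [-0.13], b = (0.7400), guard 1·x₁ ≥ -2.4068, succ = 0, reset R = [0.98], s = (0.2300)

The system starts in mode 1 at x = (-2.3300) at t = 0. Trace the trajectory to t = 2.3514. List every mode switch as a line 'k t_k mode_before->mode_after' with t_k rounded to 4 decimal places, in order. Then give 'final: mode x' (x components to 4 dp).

Mode 1: guard c·x = -0.9008 hit at Δt = 1.2066 (t = 1.2066), x⁻ = (-0.9008) → reset → x⁺ = (-0.4027), jump to mode 2
Mode 2: flow for 1.1448 to horizon, guard not reached → x = (1.0125)

1 1.2066 1->2
final: 2 1.0125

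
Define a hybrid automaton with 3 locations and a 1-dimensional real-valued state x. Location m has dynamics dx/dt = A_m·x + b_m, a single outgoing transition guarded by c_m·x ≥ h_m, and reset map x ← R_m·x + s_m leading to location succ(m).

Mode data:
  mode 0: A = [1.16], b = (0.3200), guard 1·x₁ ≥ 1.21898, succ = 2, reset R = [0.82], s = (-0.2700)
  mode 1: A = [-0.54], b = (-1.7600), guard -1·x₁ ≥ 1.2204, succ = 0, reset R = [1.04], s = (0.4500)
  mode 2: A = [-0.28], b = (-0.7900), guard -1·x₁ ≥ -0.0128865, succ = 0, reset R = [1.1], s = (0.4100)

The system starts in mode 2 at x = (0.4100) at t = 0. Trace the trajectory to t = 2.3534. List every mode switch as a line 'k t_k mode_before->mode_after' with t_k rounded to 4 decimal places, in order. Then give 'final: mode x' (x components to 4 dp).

1 0.4683 2->0
2 1.1223 0->2
3 1.9274 2->0
final: 0 0.8716

Mode 2: guard c·x = -0.0129 hit at Δt = 0.4683 (t = 0.4683), x⁻ = (0.0129) → reset → x⁺ = (0.4242), jump to mode 0
Mode 0: guard c·x = 1.2190 hit at Δt = 0.6540 (t = 1.1223), x⁻ = (1.2190) → reset → x⁺ = (0.7296), jump to mode 2
Mode 2: guard c·x = -0.0129 hit at Δt = 0.8051 (t = 1.9274), x⁻ = (0.0129) → reset → x⁺ = (0.4242), jump to mode 0
Mode 0: flow for 0.4260 to horizon, guard not reached → x = (0.8716)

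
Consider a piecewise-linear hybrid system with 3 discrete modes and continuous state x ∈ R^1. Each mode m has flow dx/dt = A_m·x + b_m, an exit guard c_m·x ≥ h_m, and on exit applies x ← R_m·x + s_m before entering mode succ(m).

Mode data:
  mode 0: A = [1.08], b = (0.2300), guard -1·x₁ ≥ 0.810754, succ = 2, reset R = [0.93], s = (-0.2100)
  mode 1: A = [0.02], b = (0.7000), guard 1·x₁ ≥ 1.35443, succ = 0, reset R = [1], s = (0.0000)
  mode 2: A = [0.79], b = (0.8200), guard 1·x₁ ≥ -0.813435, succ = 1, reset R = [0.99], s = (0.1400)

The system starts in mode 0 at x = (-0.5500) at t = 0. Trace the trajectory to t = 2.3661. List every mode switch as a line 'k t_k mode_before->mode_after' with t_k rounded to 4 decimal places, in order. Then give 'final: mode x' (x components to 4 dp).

Mode 0: guard c·x = 0.8108 hit at Δt = 0.5306 (t = 0.5306), x⁻ = (-0.8108) → reset → x⁺ = (-0.9640), jump to mode 2
Mode 2: guard c·x = -0.8134 hit at Δt = 1.4055 (t = 1.9361), x⁻ = (-0.8134) → reset → x⁺ = (-0.6653), jump to mode 1
Mode 1: flow for 0.4300 to horizon, guard not reached → x = (-0.3688)

1 0.5306 0->2
2 1.9361 2->1
final: 1 -0.3688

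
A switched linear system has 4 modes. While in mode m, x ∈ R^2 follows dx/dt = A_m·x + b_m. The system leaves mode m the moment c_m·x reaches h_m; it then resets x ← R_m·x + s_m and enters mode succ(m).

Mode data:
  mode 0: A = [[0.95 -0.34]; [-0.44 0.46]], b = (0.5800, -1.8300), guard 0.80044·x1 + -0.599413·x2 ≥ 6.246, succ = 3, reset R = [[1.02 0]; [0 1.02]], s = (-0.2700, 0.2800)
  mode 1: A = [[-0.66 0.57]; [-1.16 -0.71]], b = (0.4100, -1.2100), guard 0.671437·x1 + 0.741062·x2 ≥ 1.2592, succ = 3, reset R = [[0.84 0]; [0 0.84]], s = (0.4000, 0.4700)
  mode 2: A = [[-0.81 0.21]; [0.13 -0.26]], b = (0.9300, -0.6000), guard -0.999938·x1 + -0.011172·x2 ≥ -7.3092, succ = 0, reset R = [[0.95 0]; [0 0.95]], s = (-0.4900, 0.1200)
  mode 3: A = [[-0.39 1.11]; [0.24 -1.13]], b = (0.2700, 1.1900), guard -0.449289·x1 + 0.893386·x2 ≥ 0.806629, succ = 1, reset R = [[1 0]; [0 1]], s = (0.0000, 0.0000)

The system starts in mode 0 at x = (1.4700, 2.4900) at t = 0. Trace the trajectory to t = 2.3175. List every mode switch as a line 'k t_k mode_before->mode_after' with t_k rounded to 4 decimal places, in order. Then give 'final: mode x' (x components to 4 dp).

Mode 0: guard c·x = 6.2460 hit at Δt = 1.4867 (t = 1.4867), x⁻ = (6.4797, -1.7674) → reset → x⁺ = (6.3393, -1.5227), jump to mode 3
Mode 3: flow for 0.8308 to horizon, guard not reached → x = (4.6604, 0.7137)

1 1.4867 0->3
final: 3 4.6604 0.7137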